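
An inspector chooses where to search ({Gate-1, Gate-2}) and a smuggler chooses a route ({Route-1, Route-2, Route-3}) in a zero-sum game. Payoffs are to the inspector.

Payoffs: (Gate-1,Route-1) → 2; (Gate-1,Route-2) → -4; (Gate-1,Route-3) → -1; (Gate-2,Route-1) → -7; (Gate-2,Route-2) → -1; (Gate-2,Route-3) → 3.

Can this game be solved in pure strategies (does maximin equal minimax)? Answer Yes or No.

No

Row minima: Gate-1 → -4, Gate-2 → -7; maximin = -4.
Column maxima: Route-1 → 2, Route-2 → -1, Route-3 → 3; minimax = -1.
-4 ≠ -1, so no pure-strategy equilibrium exists.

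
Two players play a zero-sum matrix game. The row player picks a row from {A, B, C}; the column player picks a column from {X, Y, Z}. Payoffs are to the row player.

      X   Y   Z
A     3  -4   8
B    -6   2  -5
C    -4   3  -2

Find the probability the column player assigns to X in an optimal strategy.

Row minima: A → -4, B → -6, C → -4; maximin = -4.
Column maxima: X → 3, Y → 3, Z → 8; minimax = 3.
-4 ≠ 3, so there is no saddle point; optimal play is mixed.
B is strictly dominated by C, so the row player never plays it.
Z is strictly dominated by X (it gives the row player strictly more in every row), so the column player never plays it.
On the remaining 2×2 (A, C vs X, Y):
Let the row player play A with probability p. Expected payoff against X: 3p + (-4)(1−p) = 7p − 4; against Y: (-4)p + 3(1−p) = −7p + 3.
Setting these equal: 7p − 4 = −7p + 3 ⇒ 14p = 7 ⇒ p = 1/2, and the value is (7)·(1/2) − 4 = -1/2.
For the column player: with q = P(X), equating A's and C's payoffs gives 7q − 4 = −7q + 3 ⇒ q = 1/2.

1/2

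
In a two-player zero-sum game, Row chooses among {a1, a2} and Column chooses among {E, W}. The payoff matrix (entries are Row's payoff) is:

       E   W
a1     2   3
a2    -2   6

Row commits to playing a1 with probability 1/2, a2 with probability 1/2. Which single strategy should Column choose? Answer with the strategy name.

E

If Column plays E, Row's expected payoff is (1/2)·2 + (1/2)·(-2) = 0.
If Column plays W, Row's expected payoff is (1/2)·3 + (1/2)·6 = 9/2.
Column minimizes Row's payoff; the smallest is 0, so the best response is E.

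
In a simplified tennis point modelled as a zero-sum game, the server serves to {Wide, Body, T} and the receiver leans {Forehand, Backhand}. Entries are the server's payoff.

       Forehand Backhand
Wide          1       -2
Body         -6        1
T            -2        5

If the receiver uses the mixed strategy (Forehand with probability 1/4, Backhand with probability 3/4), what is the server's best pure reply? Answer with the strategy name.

T

Expected payoff of Wide: (1/4)·1 + (3/4)·(-2) = -5/4.
Expected payoff of Body: (1/4)·(-6) + (3/4)·1 = -3/4.
Expected payoff of T: (1/4)·(-2) + (3/4)·5 = 13/4.
The largest is 13/4, so the server's best response is T.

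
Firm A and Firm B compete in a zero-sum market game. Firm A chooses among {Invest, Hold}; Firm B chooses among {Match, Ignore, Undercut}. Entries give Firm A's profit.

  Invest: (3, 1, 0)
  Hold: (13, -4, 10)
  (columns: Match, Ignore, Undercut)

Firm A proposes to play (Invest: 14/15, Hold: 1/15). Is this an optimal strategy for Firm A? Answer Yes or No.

Yes

Against Match this mix gives (14/15)·3 + (1/15)·13 = 11/3.
Against Ignore this mix gives (14/15)·1 + (1/15)·(-4) = 2/3.
Against Undercut this mix gives (14/15)·0 + (1/15)·10 = 2/3.
All of Firm B's active replies (Ignore, Undercut) yield 2/3, and no column does worse for Firm A. The mix makes Firm B indifferent and guarantees 2/3, so it is optimal.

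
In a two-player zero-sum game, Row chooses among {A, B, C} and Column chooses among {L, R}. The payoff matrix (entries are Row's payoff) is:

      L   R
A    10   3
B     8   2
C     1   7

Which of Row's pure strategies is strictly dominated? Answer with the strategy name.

B

A gives a strictly higher payoff than B against every column: 10 > 8, 3 > 2.
So B is strictly dominated and Row never plays it.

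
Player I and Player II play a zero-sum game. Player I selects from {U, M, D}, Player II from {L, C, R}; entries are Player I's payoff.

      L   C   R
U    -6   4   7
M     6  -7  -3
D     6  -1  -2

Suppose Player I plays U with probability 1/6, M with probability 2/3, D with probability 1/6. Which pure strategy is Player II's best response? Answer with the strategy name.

If Player II plays L, Player I's expected payoff is (1/6)·(-6) + (2/3)·6 + (1/6)·6 = 4.
If Player II plays C, Player I's expected payoff is (1/6)·4 + (2/3)·(-7) + (1/6)·(-1) = -25/6.
If Player II plays R, Player I's expected payoff is (1/6)·7 + (2/3)·(-3) + (1/6)·(-2) = -7/6.
Player II minimizes Player I's payoff; the smallest is -25/6, so the best response is C.

C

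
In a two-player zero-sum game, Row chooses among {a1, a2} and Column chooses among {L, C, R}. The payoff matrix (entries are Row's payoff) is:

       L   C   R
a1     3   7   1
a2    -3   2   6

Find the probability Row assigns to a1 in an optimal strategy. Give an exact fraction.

Row minima: a1 → 1, a2 → -3; maximin = 1.
Column maxima: L → 3, C → 7, R → 6; minimax = 3.
1 ≠ 3, so there is no saddle point; optimal play is mixed.
C is strictly dominated by L (it gives Row strictly more in every row), so Column never plays it.
On the remaining 2×2 (a1, a2 vs L, R):
Let Row play a1 with probability p. Expected payoff against L: 3p + (-3)(1−p) = 6p − 3; against R: 1p + 6(1−p) = −5p + 6.
Setting these equal: 6p − 3 = −5p + 6 ⇒ 11p = 9 ⇒ p = 9/11, and the value is (6)·(9/11) − 3 = 21/11.
For Column: with q = P(L), equating a1's and a2's payoffs gives 2q + 1 = −9q + 6 ⇒ q = 5/11.

9/11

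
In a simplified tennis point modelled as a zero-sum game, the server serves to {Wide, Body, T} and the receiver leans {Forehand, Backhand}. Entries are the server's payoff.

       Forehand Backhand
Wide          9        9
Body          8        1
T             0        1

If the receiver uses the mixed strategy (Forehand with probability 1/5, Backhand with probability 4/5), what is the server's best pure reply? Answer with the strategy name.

Wide

Expected payoff of Wide: (1/5)·9 + (4/5)·9 = 9.
Expected payoff of Body: (1/5)·8 + (4/5)·1 = 12/5.
Expected payoff of T: (1/5)·0 + (4/5)·1 = 4/5.
The largest is 9, so the server's best response is Wide.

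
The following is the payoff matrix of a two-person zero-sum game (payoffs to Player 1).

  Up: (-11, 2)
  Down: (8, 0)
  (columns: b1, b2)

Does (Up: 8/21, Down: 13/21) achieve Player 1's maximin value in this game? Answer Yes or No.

Yes

Against b1 this mix gives (8/21)·(-11) + (13/21)·8 = 16/21.
Against b2 this mix gives (8/21)·2 + (13/21)·0 = 16/21.
All of Player 2's active replies (b1, b2) yield 16/21, and no column does worse for Player 1. The mix makes Player 2 indifferent and guarantees 16/21, so it is optimal.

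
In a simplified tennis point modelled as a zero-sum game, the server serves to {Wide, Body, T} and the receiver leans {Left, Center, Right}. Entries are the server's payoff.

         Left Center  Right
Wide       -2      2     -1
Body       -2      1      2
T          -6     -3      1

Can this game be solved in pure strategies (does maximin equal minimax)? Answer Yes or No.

Row minima: Wide → -2, Body → -2, T → -6; maximin = -2.
Column maxima: Left → -2, Center → 2, Right → 2; minimax = -2.
maximin = minimax = -2, so a saddle point exists.

Yes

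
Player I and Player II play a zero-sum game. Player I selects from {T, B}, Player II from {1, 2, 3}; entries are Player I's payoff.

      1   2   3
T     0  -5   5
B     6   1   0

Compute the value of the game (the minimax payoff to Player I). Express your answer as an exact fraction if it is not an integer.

Row minima: T → -5, B → 0; maximin = 0.
Column maxima: 1 → 6, 2 → 1, 3 → 5; minimax = 1.
0 ≠ 1, so there is no saddle point; optimal play is mixed.
1 is strictly dominated by 2 (it gives Player I strictly more in every row), so Player II never plays it.
On the remaining 2×2 (T, B vs 2, 3):
Let Player I play T with probability p. Expected payoff against 2: (-5)p + 1(1−p) = −6p + 1; against 3: 5p + 0(1−p) = 5p.
Setting these equal: −6p + 1 = 5p ⇒ −11p = -1 ⇒ p = 1/11, and the value is (-6)·(1/11) + 1 = 5/11.
For Player II: with q = P(2), equating T's and B's payoffs gives −10q + 5 = q ⇒ q = 5/11.

5/11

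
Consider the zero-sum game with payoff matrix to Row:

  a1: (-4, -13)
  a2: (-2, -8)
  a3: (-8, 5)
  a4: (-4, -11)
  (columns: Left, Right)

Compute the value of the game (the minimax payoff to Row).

-74/19

Row minima: a1 → -13, a2 → -8, a3 → -8, a4 → -11; maximin = -8.
Column maxima: Left → -2, Right → 5; minimax = -2.
-8 ≠ -2, so there is no saddle point; optimal play is mixed.
a1 is strictly dominated by a2, so Row never plays it.
a4 is strictly dominated by a2, so Row never plays it.
On the remaining 2×2 (a2, a3 vs Left, Right):
Let Row play a2 with probability p. Expected payoff against Left: (-2)p + (-8)(1−p) = 6p − 8; against Right: (-8)p + 5(1−p) = −13p + 5.
Setting these equal: 6p − 8 = −13p + 5 ⇒ 19p = 13 ⇒ p = 13/19, and the value is (6)·(13/19) − 8 = -74/19.
For Column: with q = P(Left), equating a2's and a3's payoffs gives 6q − 8 = −13q + 5 ⇒ q = 13/19.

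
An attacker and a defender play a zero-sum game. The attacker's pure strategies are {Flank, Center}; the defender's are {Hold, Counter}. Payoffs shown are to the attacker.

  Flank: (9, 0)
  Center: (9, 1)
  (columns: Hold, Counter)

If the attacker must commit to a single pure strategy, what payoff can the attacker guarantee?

1

Row minima: Flank → 0, Center → 1.
The best of these is 1.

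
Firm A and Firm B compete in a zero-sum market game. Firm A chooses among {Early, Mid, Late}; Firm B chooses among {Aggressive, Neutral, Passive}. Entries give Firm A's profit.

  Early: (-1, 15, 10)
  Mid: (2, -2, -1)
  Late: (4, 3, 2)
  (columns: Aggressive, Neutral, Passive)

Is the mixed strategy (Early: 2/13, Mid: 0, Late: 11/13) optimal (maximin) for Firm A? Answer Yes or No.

Yes

Against Aggressive this mix gives (2/13)·(-1) + (11/13)·4 = 42/13.
Against Neutral this mix gives (2/13)·15 + (11/13)·3 = 63/13.
Against Passive this mix gives (2/13)·10 + (11/13)·2 = 42/13.
All of Firm B's active replies (Aggressive, Passive) yield 42/13, and no column does worse for Firm A. The mix makes Firm B indifferent and guarantees 42/13, so it is optimal.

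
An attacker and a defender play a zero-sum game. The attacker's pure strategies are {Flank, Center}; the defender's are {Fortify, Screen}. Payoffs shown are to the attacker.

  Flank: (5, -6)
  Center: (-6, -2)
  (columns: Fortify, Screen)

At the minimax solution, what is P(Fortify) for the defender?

Row minima: Flank → -6, Center → -6; maximin = -6.
Column maxima: Fortify → 5, Screen → -2; minimax = -2.
-6 ≠ -2, so there is no saddle point; optimal play is mixed.
Let the attacker play Flank with probability p. Expected payoff against Fortify: 5p + (-6)(1−p) = 11p − 6; against Screen: (-6)p + (-2)(1−p) = −4p − 2.
Setting these equal: 11p − 6 = −4p − 2 ⇒ 15p = 4 ⇒ p = 4/15, and the value is (11)·(4/15) − 6 = -46/15.
For the defender: with q = P(Fortify), equating Flank's and Center's payoffs gives 11q − 6 = −4q − 2 ⇒ q = 4/15.

4/15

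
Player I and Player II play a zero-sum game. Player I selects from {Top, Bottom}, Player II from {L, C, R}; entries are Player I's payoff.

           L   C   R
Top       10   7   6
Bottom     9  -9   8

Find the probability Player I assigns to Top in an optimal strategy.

17/18

Row minima: Top → 6, Bottom → -9; maximin = 6.
Column maxima: L → 10, C → 7, R → 8; minimax = 7.
6 ≠ 7, so there is no saddle point; optimal play is mixed.
L is strictly dominated by C (it gives Player I strictly more in every row), so Player II never plays it.
On the remaining 2×2 (Top, Bottom vs C, R):
Let Player I play Top with probability p. Expected payoff against C: 7p + (-9)(1−p) = 16p − 9; against R: 6p + 8(1−p) = −2p + 8.
Setting these equal: 16p − 9 = −2p + 8 ⇒ 18p = 17 ⇒ p = 17/18, and the value is (16)·(17/18) − 9 = 55/9.
For Player II: with q = P(C), equating Top's and Bottom's payoffs gives q + 6 = −17q + 8 ⇒ q = 1/9.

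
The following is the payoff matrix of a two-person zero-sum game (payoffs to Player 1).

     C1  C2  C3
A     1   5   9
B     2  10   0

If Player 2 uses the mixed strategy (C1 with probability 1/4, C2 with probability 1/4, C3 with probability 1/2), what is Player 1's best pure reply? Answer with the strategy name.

Expected payoff of A: (1/4)·1 + (1/4)·5 + (1/2)·9 = 6.
Expected payoff of B: (1/4)·2 + (1/4)·10 + (1/2)·0 = 3.
The largest is 6, so Player 1's best response is A.

A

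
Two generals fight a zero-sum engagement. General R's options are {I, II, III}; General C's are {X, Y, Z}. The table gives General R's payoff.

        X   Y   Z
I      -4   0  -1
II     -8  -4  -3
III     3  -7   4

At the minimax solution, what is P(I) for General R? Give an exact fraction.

Row minima: I → -4, II → -8, III → -7; maximin = -4.
Column maxima: X → 3, Y → 0, Z → 4; minimax = 0.
-4 ≠ 0, so there is no saddle point; optimal play is mixed.
II is strictly dominated by I, so General R never plays it.
Z is strictly dominated by X (it gives General R strictly more in every row), so General C never plays it.
On the remaining 2×2 (I, III vs X, Y):
Let General R play I with probability p. Expected payoff against X: (-4)p + 3(1−p) = −7p + 3; against Y: 0p + (-7)(1−p) = 7p − 7.
Setting these equal: −7p + 3 = 7p − 7 ⇒ −14p = -10 ⇒ p = 5/7, and the value is (-7)·(5/7) + 3 = -2.
For General C: with q = P(X), equating I's and III's payoffs gives −4q = 10q − 7 ⇒ q = 1/2.

5/7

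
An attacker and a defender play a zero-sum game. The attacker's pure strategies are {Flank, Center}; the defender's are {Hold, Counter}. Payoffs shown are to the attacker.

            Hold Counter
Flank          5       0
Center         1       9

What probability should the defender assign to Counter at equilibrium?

Row minima: Flank → 0, Center → 1; maximin = 1.
Column maxima: Hold → 5, Counter → 9; minimax = 5.
1 ≠ 5, so there is no saddle point; optimal play is mixed.
Let the attacker play Flank with probability p. Expected payoff against Hold: 5p + 1(1−p) = 4p + 1; against Counter: 0p + 9(1−p) = −9p + 9.
Setting these equal: 4p + 1 = −9p + 9 ⇒ 13p = 8 ⇒ p = 8/13, and the value is (4)·(8/13) + 1 = 45/13.
For the defender: with q = P(Hold), equating Flank's and Center's payoffs gives 5q = −8q + 9 ⇒ q = 9/13.

4/13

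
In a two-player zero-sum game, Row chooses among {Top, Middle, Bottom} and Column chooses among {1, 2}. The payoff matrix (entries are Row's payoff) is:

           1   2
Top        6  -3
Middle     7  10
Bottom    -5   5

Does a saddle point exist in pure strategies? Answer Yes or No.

Yes

Row minima: Top → -3, Middle → 7, Bottom → -5; maximin = 7.
Column maxima: 1 → 7, 2 → 10; minimax = 7.
maximin = minimax = 7, so a saddle point exists.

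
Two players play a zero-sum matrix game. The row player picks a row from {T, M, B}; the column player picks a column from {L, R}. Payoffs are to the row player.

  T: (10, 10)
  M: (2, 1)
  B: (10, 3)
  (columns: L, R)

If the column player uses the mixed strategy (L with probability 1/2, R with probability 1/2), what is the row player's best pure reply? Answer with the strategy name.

Expected payoff of T: (1/2)·10 + (1/2)·10 = 10.
Expected payoff of M: (1/2)·2 + (1/2)·1 = 3/2.
Expected payoff of B: (1/2)·10 + (1/2)·3 = 13/2.
The largest is 10, so the row player's best response is T.

T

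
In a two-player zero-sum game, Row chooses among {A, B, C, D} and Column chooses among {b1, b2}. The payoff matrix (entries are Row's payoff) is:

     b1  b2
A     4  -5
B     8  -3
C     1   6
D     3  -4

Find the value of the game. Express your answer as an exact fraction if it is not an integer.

Row minima: A → -5, B → -3, C → 1, D → -4; maximin = 1.
Column maxima: b1 → 8, b2 → 6; minimax = 6.
1 ≠ 6, so there is no saddle point; optimal play is mixed.
A is strictly dominated by B, so Row never plays it.
D is strictly dominated by B, so Row never plays it.
On the remaining 2×2 (B, C vs b1, b2):
Let Row play B with probability p. Expected payoff against b1: 8p + 1(1−p) = 7p + 1; against b2: (-3)p + 6(1−p) = −9p + 6.
Setting these equal: 7p + 1 = −9p + 6 ⇒ 16p = 5 ⇒ p = 5/16, and the value is (7)·(5/16) + 1 = 51/16.
For Column: with q = P(b1), equating B's and C's payoffs gives 11q − 3 = −5q + 6 ⇒ q = 9/16.

51/16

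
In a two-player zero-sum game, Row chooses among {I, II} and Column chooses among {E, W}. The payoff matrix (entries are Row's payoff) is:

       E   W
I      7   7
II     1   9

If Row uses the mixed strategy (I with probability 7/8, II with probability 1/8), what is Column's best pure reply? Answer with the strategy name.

If Column plays E, Row's expected payoff is (7/8)·7 + (1/8)·1 = 25/4.
If Column plays W, Row's expected payoff is (7/8)·7 + (1/8)·9 = 29/4.
Column minimizes Row's payoff; the smallest is 25/4, so the best response is E.

E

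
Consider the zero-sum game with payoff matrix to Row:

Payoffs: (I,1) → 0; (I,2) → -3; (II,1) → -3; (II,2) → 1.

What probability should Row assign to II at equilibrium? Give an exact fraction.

Row minima: I → -3, II → -3; maximin = -3.
Column maxima: 1 → 0, 2 → 1; minimax = 0.
-3 ≠ 0, so there is no saddle point; optimal play is mixed.
Let Row play I with probability p. Expected payoff against 1: 0p + (-3)(1−p) = 3p − 3; against 2: (-3)p + 1(1−p) = −4p + 1.
Setting these equal: 3p − 3 = −4p + 1 ⇒ 7p = 4 ⇒ p = 4/7, and the value is (3)·(4/7) − 3 = -9/7.
For Column: with q = P(1), equating I's and II's payoffs gives 3q − 3 = −4q + 1 ⇒ q = 4/7.

3/7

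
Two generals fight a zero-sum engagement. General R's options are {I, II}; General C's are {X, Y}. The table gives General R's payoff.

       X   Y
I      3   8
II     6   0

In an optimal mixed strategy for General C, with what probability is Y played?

Row minima: I → 3, II → 0; maximin = 3.
Column maxima: X → 6, Y → 8; minimax = 6.
3 ≠ 6, so there is no saddle point; optimal play is mixed.
Let General R play I with probability p. Expected payoff against X: 3p + 6(1−p) = −3p + 6; against Y: 8p + 0(1−p) = 8p.
Setting these equal: −3p + 6 = 8p ⇒ −11p = -6 ⇒ p = 6/11, and the value is (-3)·(6/11) + 6 = 48/11.
For General C: with q = P(X), equating I's and II's payoffs gives −5q + 8 = 6q ⇒ q = 8/11.

3/11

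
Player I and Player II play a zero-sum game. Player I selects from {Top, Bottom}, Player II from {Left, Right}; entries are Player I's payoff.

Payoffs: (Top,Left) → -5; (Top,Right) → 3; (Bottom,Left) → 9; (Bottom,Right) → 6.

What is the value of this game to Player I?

6

Row minima: Top → -5, Bottom → 6; maximin = 6.
Column maxima: Left → 9, Right → 6; minimax = 6.
Since maximin = minimax = 6, there is a saddle point and the value is 6.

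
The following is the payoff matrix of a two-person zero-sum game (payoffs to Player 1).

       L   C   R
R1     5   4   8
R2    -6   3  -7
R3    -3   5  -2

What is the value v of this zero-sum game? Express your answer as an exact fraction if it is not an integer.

Row minima: R1 → 4, R2 → -7, R3 → -3; maximin = 4.
Column maxima: L → 5, C → 5, R → 8; minimax = 5.
4 ≠ 5, so there is no saddle point; optimal play is mixed.
R2 is strictly dominated by R1, so Player 1 never plays it.
With R2 eliminated, R is strictly dominated by L (it gives Player 1 strictly more in every remaining row), so Player 2 never plays it.
On the remaining 2×2 (R1, R3 vs L, C):
Let Player 1 play R1 with probability p. Expected payoff against L: 5p + (-3)(1−p) = 8p − 3; against C: 4p + 5(1−p) = −p + 5.
Setting these equal: 8p − 3 = −p + 5 ⇒ 9p = 8 ⇒ p = 8/9, and the value is (8)·(8/9) − 3 = 37/9.
For Player 2: with q = P(L), equating R1's and R3's payoffs gives q + 4 = −8q + 5 ⇒ q = 1/9.

37/9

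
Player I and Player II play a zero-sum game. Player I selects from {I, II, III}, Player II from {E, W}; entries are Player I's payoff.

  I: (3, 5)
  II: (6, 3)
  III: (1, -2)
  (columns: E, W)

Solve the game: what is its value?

21/5

Row minima: I → 3, II → 3, III → -2; maximin = 3.
Column maxima: E → 6, W → 5; minimax = 5.
3 ≠ 5, so there is no saddle point; optimal play is mixed.
III is strictly dominated by I, so Player I never plays it.
On the remaining 2×2 (I, II vs E, W):
Let Player I play I with probability p. Expected payoff against E: 3p + 6(1−p) = −3p + 6; against W: 5p + 3(1−p) = 2p + 3.
Setting these equal: −3p + 6 = 2p + 3 ⇒ −5p = -3 ⇒ p = 3/5, and the value is (-3)·(3/5) + 6 = 21/5.
For Player II: with q = P(E), equating I's and II's payoffs gives −2q + 5 = 3q + 3 ⇒ q = 2/5.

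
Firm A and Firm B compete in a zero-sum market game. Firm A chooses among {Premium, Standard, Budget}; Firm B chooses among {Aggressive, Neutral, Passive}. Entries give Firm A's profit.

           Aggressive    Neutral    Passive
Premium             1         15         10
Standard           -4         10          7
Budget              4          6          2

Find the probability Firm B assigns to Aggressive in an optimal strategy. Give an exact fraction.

Row minima: Premium → 1, Standard → -4, Budget → 2; maximin = 2.
Column maxima: Aggressive → 4, Neutral → 15, Passive → 10; minimax = 4.
2 ≠ 4, so there is no saddle point; optimal play is mixed.
Standard is strictly dominated by Premium, so Firm A never plays it.
Neutral is strictly dominated by Aggressive (it gives Firm A strictly more in every row), so Firm B never plays it.
On the remaining 2×2 (Premium, Budget vs Aggressive, Passive):
Let Firm A play Premium with probability p. Expected payoff against Aggressive: 1p + 4(1−p) = −3p + 4; against Passive: 10p + 2(1−p) = 8p + 2.
Setting these equal: −3p + 4 = 8p + 2 ⇒ −11p = -2 ⇒ p = 2/11, and the value is (-3)·(2/11) + 4 = 38/11.
For Firm B: with q = P(Aggressive), equating Premium's and Budget's payoffs gives −9q + 10 = 2q + 2 ⇒ q = 8/11.

8/11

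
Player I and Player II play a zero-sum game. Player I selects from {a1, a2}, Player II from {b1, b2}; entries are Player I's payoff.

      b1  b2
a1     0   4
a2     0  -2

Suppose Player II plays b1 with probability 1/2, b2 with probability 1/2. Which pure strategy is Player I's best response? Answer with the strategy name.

Expected payoff of a1: (1/2)·0 + (1/2)·4 = 2.
Expected payoff of a2: (1/2)·0 + (1/2)·(-2) = -1.
The largest is 2, so Player I's best response is a1.

a1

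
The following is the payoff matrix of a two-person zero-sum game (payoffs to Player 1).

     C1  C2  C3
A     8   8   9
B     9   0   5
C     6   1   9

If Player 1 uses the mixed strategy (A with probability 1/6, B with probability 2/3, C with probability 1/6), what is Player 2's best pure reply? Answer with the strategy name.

If Player 2 plays C1, Player 1's expected payoff is (1/6)·8 + (2/3)·9 + (1/6)·6 = 25/3.
If Player 2 plays C2, Player 1's expected payoff is (1/6)·8 + (2/3)·0 + (1/6)·1 = 3/2.
If Player 2 plays C3, Player 1's expected payoff is (1/6)·9 + (2/3)·5 + (1/6)·9 = 19/3.
Player 2 minimizes Player 1's payoff; the smallest is 3/2, so the best response is C2.

C2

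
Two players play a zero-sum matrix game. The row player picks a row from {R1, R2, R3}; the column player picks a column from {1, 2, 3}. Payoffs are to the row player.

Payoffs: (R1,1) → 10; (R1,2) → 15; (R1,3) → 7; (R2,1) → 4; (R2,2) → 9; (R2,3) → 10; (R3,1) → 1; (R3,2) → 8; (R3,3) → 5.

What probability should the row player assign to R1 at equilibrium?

2/3

Row minima: R1 → 7, R2 → 4, R3 → 1; maximin = 7.
Column maxima: 1 → 10, 2 → 15, 3 → 10; minimax = 10.
7 ≠ 10, so there is no saddle point; optimal play is mixed.
R3 is strictly dominated by R1, so the row player never plays it.
2 is strictly dominated by 1 (it gives the row player strictly more in every row), so the column player never plays it.
On the remaining 2×2 (R1, R2 vs 1, 3):
Let the row player play R1 with probability p. Expected payoff against 1: 10p + 4(1−p) = 6p + 4; against 3: 7p + 10(1−p) = −3p + 10.
Setting these equal: 6p + 4 = −3p + 10 ⇒ 9p = 6 ⇒ p = 2/3, and the value is (6)·(2/3) + 4 = 8.
For the column player: with q = P(1), equating R1's and R2's payoffs gives 3q + 7 = −6q + 10 ⇒ q = 1/3.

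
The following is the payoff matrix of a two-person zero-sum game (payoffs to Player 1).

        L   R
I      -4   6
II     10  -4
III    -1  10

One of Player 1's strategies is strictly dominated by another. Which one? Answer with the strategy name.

I

III gives a strictly higher payoff than I against every column: -1 > -4, 10 > 6.
So I is strictly dominated and Player 1 never plays it.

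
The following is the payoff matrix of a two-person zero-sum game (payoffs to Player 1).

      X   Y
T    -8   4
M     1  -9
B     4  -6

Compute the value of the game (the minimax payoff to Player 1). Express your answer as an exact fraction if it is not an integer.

-16/11

Row minima: T → -8, M → -9, B → -6; maximin = -6.
Column maxima: X → 4, Y → 4; minimax = 4.
-6 ≠ 4, so there is no saddle point; optimal play is mixed.
M is strictly dominated by B, so Player 1 never plays it.
On the remaining 2×2 (T, B vs X, Y):
Let Player 1 play T with probability p. Expected payoff against X: (-8)p + 4(1−p) = −12p + 4; against Y: 4p + (-6)(1−p) = 10p − 6.
Setting these equal: −12p + 4 = 10p − 6 ⇒ −22p = -10 ⇒ p = 5/11, and the value is (-12)·(5/11) + 4 = -16/11.
For Player 2: with q = P(X), equating T's and B's payoffs gives −12q + 4 = 10q − 6 ⇒ q = 5/11.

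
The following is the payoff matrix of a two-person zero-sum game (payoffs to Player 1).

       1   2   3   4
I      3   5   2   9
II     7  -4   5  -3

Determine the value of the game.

Row minima: I → 2, II → -4; maximin = 2.
Column maxima: 1 → 7, 2 → 5, 3 → 5, 4 → 9; minimax = 5.
2 ≠ 5, so there is no saddle point; optimal play is mixed.
1 is strictly dominated by 3 (it gives Player 1 strictly more in every row), so Player 2 never plays it.
4 is strictly dominated by 2 (it gives Player 1 strictly more in every row), so Player 2 never plays it.
On the remaining 2×2 (I, II vs 2, 3):
Let Player 1 play I with probability p. Expected payoff against 2: 5p + (-4)(1−p) = 9p − 4; against 3: 2p + 5(1−p) = −3p + 5.
Setting these equal: 9p − 4 = −3p + 5 ⇒ 12p = 9 ⇒ p = 3/4, and the value is (9)·(3/4) − 4 = 11/4.
For Player 2: with q = P(2), equating I's and II's payoffs gives 3q + 2 = −9q + 5 ⇒ q = 1/4.

11/4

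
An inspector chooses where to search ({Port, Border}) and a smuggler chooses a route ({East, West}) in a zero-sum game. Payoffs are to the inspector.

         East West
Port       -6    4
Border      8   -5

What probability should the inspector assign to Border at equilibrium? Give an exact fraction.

Row minima: Port → -6, Border → -5; maximin = -5.
Column maxima: East → 8, West → 4; minimax = 4.
-5 ≠ 4, so there is no saddle point; optimal play is mixed.
Let the inspector play Port with probability p. Expected payoff against East: (-6)p + 8(1−p) = −14p + 8; against West: 4p + (-5)(1−p) = 9p − 5.
Setting these equal: −14p + 8 = 9p − 5 ⇒ −23p = -13 ⇒ p = 13/23, and the value is (-14)·(13/23) + 8 = 2/23.
For the smuggler: with q = P(East), equating Port's and Border's payoffs gives −10q + 4 = 13q − 5 ⇒ q = 9/23.

10/23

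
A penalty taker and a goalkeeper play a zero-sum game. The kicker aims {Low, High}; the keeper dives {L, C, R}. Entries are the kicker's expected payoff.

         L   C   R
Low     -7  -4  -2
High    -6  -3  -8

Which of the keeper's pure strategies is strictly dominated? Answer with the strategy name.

C

L holds the kicker's payoff strictly below C in every row: -7 < -4, -6 < -3.
So C is strictly dominated for the keeper.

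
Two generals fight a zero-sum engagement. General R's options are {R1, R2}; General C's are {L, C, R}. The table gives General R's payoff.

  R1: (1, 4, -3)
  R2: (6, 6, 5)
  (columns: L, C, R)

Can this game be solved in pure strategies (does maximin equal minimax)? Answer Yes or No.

Yes

Row minima: R1 → -3, R2 → 5; maximin = 5.
Column maxima: L → 6, C → 6, R → 5; minimax = 5.
maximin = minimax = 5, so a saddle point exists.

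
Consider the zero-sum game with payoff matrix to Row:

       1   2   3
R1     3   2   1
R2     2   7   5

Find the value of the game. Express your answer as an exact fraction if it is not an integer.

Row minima: R1 → 1, R2 → 2; maximin = 2.
Column maxima: 1 → 3, 2 → 7, 3 → 5; minimax = 3.
2 ≠ 3, so there is no saddle point; optimal play is mixed.
2 is strictly dominated by 3 (it gives Row strictly more in every row), so Column never plays it.
On the remaining 2×2 (R1, R2 vs 1, 3):
Let Row play R1 with probability p. Expected payoff against 1: 3p + 2(1−p) = p + 2; against 3: 1p + 5(1−p) = −4p + 5.
Setting these equal: p + 2 = −4p + 5 ⇒ 5p = 3 ⇒ p = 3/5, and the value is (1)·(3/5) + 2 = 13/5.
For Column: with q = P(1), equating R1's and R2's payoffs gives 2q + 1 = −3q + 5 ⇒ q = 4/5.

13/5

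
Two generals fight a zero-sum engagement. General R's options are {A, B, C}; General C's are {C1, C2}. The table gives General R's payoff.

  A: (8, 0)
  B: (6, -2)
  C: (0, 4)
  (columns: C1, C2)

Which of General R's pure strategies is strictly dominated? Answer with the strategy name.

A gives a strictly higher payoff than B against every column: 8 > 6, 0 > -2.
So B is strictly dominated and General R never plays it.

B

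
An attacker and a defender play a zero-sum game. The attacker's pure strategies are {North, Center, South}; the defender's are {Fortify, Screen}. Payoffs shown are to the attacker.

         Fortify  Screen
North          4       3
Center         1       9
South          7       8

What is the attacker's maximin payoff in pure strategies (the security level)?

Row minima: North → 3, Center → 1, South → 7.
The best of these is 7.

7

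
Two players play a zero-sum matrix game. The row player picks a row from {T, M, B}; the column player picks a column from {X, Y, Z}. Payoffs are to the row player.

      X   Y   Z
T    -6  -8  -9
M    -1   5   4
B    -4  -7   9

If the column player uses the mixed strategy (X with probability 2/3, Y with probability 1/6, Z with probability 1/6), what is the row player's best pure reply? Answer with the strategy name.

Expected payoff of T: (2/3)·(-6) + (1/6)·(-8) + (1/6)·(-9) = -41/6.
Expected payoff of M: (2/3)·(-1) + (1/6)·5 + (1/6)·4 = 5/6.
Expected payoff of B: (2/3)·(-4) + (1/6)·(-7) + (1/6)·9 = -7/3.
The largest is 5/6, so the row player's best response is M.

M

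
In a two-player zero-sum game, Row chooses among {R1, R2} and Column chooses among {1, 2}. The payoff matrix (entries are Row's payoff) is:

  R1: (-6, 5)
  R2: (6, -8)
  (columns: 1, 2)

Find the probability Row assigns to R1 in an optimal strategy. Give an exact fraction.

14/25

Row minima: R1 → -6, R2 → -8; maximin = -6.
Column maxima: 1 → 6, 2 → 5; minimax = 5.
-6 ≠ 5, so there is no saddle point; optimal play is mixed.
Let Row play R1 with probability p. Expected payoff against 1: (-6)p + 6(1−p) = −12p + 6; against 2: 5p + (-8)(1−p) = 13p − 8.
Setting these equal: −12p + 6 = 13p − 8 ⇒ −25p = -14 ⇒ p = 14/25, and the value is (-12)·(14/25) + 6 = -18/25.
For Column: with q = P(1), equating R1's and R2's payoffs gives −11q + 5 = 14q − 8 ⇒ q = 13/25.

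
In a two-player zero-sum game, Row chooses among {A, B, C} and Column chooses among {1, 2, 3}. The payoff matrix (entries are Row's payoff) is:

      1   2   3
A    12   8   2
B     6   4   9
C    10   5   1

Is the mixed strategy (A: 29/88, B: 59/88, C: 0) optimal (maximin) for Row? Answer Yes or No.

Against 1 this mix gives (29/88)·12 + (59/88)·6 = 351/44.
Against 2 this mix gives (29/88)·8 + (59/88)·4 = 117/22.
Against 3 this mix gives (29/88)·2 + (59/88)·9 = 589/88.
Column will play 2, holding Row to 117/22. Shifting weight toward the row that does better against 2 would raise this floor (the equalizing mix achieves 64/11 against both 2 and 3), so the proposed strategy is not optimal.

No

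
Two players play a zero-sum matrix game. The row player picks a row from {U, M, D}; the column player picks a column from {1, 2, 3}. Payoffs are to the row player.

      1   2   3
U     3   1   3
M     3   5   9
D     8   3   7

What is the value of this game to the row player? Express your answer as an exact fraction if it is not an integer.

31/7

Row minima: U → 1, M → 3, D → 3; maximin = 3.
Column maxima: 1 → 8, 2 → 5, 3 → 9; minimax = 5.
3 ≠ 5, so there is no saddle point; optimal play is mixed.
U is strictly dominated by D, so the row player never plays it.
3 is strictly dominated by 2 (it gives the row player strictly more in every row), so the column player never plays it.
On the remaining 2×2 (M, D vs 1, 2):
Let the row player play M with probability p. Expected payoff against 1: 3p + 8(1−p) = −5p + 8; against 2: 5p + 3(1−p) = 2p + 3.
Setting these equal: −5p + 8 = 2p + 3 ⇒ −7p = -5 ⇒ p = 5/7, and the value is (-5)·(5/7) + 8 = 31/7.
For the column player: with q = P(1), equating M's and D's payoffs gives −2q + 5 = 5q + 3 ⇒ q = 2/7.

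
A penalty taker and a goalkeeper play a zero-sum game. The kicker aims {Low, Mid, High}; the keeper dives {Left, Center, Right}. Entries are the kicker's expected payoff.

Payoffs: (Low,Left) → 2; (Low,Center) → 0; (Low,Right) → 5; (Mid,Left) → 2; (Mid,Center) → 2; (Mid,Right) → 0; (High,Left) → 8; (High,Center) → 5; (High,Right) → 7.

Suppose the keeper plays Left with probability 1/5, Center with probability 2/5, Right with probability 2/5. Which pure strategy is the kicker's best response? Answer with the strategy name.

Expected payoff of Low: (1/5)·2 + (2/5)·0 + (2/5)·5 = 12/5.
Expected payoff of Mid: (1/5)·2 + (2/5)·2 + (2/5)·0 = 6/5.
Expected payoff of High: (1/5)·8 + (2/5)·5 + (2/5)·7 = 32/5.
The largest is 32/5, so the kicker's best response is High.

High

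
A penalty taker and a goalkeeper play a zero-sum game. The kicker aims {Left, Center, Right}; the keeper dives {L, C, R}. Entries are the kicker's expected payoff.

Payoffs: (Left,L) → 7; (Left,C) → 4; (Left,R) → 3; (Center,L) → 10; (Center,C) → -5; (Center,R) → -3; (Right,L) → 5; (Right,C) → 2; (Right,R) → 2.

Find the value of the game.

3

Row minima: Left → 3, Center → -5, Right → 2; maximin = 3.
Column maxima: L → 10, C → 4, R → 3; minimax = 3.
Since maximin = minimax = 3, there is a saddle point and the value is 3.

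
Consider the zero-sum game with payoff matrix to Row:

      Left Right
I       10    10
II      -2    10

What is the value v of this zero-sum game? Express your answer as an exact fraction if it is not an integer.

10

Row minima: I → 10, II → -2; maximin = 10.
Column maxima: Left → 10, Right → 10; minimax = 10.
Since maximin = minimax = 10, there is a saddle point and the value is 10.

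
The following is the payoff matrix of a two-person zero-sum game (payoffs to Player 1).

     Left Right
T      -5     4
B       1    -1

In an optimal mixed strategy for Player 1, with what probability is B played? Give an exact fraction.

Row minima: T → -5, B → -1; maximin = -1.
Column maxima: Left → 1, Right → 4; minimax = 1.
-1 ≠ 1, so there is no saddle point; optimal play is mixed.
Let Player 1 play T with probability p. Expected payoff against Left: (-5)p + 1(1−p) = −6p + 1; against Right: 4p + (-1)(1−p) = 5p − 1.
Setting these equal: −6p + 1 = 5p − 1 ⇒ −11p = -2 ⇒ p = 2/11, and the value is (-6)·(2/11) + 1 = -1/11.
For Player 2: with q = P(Left), equating T's and B's payoffs gives −9q + 4 = 2q − 1 ⇒ q = 5/11.

9/11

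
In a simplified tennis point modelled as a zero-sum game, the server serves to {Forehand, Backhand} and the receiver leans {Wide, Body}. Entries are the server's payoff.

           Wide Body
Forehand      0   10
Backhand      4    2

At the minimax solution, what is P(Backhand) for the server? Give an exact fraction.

Row minima: Forehand → 0, Backhand → 2; maximin = 2.
Column maxima: Wide → 4, Body → 10; minimax = 4.
2 ≠ 4, so there is no saddle point; optimal play is mixed.
Let the server play Forehand with probability p. Expected payoff against Wide: 0p + 4(1−p) = −4p + 4; against Body: 10p + 2(1−p) = 8p + 2.
Setting these equal: −4p + 4 = 8p + 2 ⇒ −12p = -2 ⇒ p = 1/6, and the value is (-4)·(1/6) + 4 = 10/3.
For the receiver: with q = P(Wide), equating Forehand's and Backhand's payoffs gives −10q + 10 = 2q + 2 ⇒ q = 2/3.

5/6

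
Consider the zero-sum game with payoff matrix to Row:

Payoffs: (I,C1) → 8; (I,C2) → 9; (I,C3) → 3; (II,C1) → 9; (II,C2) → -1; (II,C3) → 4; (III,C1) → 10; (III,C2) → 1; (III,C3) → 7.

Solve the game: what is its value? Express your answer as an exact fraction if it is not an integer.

5

Row minima: I → 3, II → -1, III → 1; maximin = 3.
Column maxima: C1 → 10, C2 → 9, C3 → 7; minimax = 7.
3 ≠ 7, so there is no saddle point; optimal play is mixed.
II is strictly dominated by III, so Row never plays it.
C1 is strictly dominated by C3 (it gives Row strictly more in every row), so Column never plays it.
On the remaining 2×2 (I, III vs C2, C3):
Let Row play I with probability p. Expected payoff against C2: 9p + 1(1−p) = 8p + 1; against C3: 3p + 7(1−p) = −4p + 7.
Setting these equal: 8p + 1 = −4p + 7 ⇒ 12p = 6 ⇒ p = 1/2, and the value is (8)·(1/2) + 1 = 5.
For Column: with q = P(C2), equating I's and III's payoffs gives 6q + 3 = −6q + 7 ⇒ q = 1/3.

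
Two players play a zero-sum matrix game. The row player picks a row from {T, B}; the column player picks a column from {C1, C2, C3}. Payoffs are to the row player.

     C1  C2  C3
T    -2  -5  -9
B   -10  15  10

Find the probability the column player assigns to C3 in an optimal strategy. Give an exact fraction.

Row minima: T → -9, B → -10; maximin = -9.
Column maxima: C1 → -2, C2 → 15, C3 → 10; minimax = -2.
-9 ≠ -2, so there is no saddle point; optimal play is mixed.
C2 is strictly dominated by C3 (it gives the row player strictly more in every row), so the column player never plays it.
On the remaining 2×2 (T, B vs C1, C3):
Let the row player play T with probability p. Expected payoff against C1: (-2)p + (-10)(1−p) = 8p − 10; against C3: (-9)p + 10(1−p) = −19p + 10.
Setting these equal: 8p − 10 = −19p + 10 ⇒ 27p = 20 ⇒ p = 20/27, and the value is (8)·(20/27) − 10 = -110/27.
For the column player: with q = P(C1), equating T's and B's payoffs gives 7q − 9 = −20q + 10 ⇒ q = 19/27.

8/27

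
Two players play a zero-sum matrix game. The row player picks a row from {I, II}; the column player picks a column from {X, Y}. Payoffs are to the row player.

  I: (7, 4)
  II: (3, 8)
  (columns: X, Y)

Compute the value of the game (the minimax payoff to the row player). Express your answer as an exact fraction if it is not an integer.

Row minima: I → 4, II → 3; maximin = 4.
Column maxima: X → 7, Y → 8; minimax = 7.
4 ≠ 7, so there is no saddle point; optimal play is mixed.
Let the row player play I with probability p. Expected payoff against X: 7p + 3(1−p) = 4p + 3; against Y: 4p + 8(1−p) = −4p + 8.
Setting these equal: 4p + 3 = −4p + 8 ⇒ 8p = 5 ⇒ p = 5/8, and the value is (4)·(5/8) + 3 = 11/2.
For the column player: with q = P(X), equating I's and II's payoffs gives 3q + 4 = −5q + 8 ⇒ q = 1/2.

11/2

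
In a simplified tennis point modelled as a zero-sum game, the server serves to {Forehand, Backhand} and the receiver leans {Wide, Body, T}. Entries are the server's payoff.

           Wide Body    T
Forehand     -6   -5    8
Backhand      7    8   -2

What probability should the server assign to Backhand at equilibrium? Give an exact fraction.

Row minima: Forehand → -6, Backhand → -2; maximin = -2.
Column maxima: Wide → 7, Body → 8, T → 8; minimax = 7.
-2 ≠ 7, so there is no saddle point; optimal play is mixed.
Body is strictly dominated by Wide (it gives the server strictly more in every row), so the receiver never plays it.
On the remaining 2×2 (Forehand, Backhand vs Wide, T):
Let the server play Forehand with probability p. Expected payoff against Wide: (-6)p + 7(1−p) = −13p + 7; against T: 8p + (-2)(1−p) = 10p − 2.
Setting these equal: −13p + 7 = 10p − 2 ⇒ −23p = -9 ⇒ p = 9/23, and the value is (-13)·(9/23) + 7 = 44/23.
For the receiver: with q = P(Wide), equating Forehand's and Backhand's payoffs gives −14q + 8 = 9q − 2 ⇒ q = 10/23.

14/23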